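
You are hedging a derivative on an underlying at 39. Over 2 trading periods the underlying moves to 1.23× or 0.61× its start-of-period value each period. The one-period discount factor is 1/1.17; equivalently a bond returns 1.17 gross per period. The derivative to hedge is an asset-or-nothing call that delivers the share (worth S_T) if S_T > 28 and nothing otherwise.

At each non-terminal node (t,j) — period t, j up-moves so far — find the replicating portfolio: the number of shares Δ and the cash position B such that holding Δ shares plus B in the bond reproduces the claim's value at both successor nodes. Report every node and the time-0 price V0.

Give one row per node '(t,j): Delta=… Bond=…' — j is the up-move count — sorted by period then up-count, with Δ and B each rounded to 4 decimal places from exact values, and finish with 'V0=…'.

The replicating-portfolio and risk-neutral prices coincide; use p* = (1.17−0.61)/(1.23−0.61) = 0.9032 for the latter.
Terminal payoffs: V(2,0)=0.0000, V(2,1)=29.2617, V(2,2)=59.0031
  t=1,j=0: stock 23.7900 → up 29.2617 (V=29.2617), down 14.5119 (V=0.0000). Price 22.5897; hedge Δ=1.9839, bond B=-24.6066.
  t=1,j=1: stock 47.9700 → up 59.0031 (V=59.0031), down 29.2617 (V=29.2617). Price 47.9700; hedge Δ=1.0000, bond B=0.0000.
  t=0,j=0: stock 39.0000 → up 47.9700 (V=47.9700), down 23.7900 (V=22.5897). Price 38.9007; hedge Δ=1.0496, bond B=-2.0353.
Root portfolio cost Δ·39+B reproduces V0=38.9007.

(0,0): Delta=1.0496 Bond=-2.0353
(1,0): Delta=1.9839 Bond=-24.6066
(1,1): Delta=1.0000 Bond=0.0000
V0=38.9007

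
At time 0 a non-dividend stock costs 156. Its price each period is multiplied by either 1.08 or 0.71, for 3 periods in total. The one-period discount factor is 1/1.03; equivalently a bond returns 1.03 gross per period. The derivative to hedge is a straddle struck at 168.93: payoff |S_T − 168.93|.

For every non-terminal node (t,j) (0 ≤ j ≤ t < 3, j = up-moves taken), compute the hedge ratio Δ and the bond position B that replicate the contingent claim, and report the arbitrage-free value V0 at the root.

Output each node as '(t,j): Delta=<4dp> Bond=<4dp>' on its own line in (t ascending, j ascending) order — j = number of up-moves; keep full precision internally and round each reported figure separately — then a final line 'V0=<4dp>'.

(0,0): Delta=-0.3261 Bond=82.1270
(1,0): Delta=-1.0000 Bond=159.2327
(1,1): Delta=-0.2569 Bond=72.9280
(2,0): Delta=-1.0000 Bond=164.0097
(2,1): Delta=-1.0000 Bond=164.0097
(2,2): Delta=-0.1805 Bond=61.2262
V0=31.2565

The replicating-portfolio and risk-neutral prices coincide; use p* = (1.03−0.71)/(1.08−0.71) = 0.8649 for the latter.
Terminal payoffs: V(3,0)=113.0959, V(3,1)=83.9992, V(3,2)=39.7395, V(3,3)=27.5851
(2,0): S=78.6396. Δ = (V_up−V_dn)/(S_up−S_dn) = (83.9992−113.0959)/(84.9308−55.8341) = -1.0000. V = [p*·83.9992 + (1−p*)·113.0959]/1.03 = 85.3701. B = V − Δ·S = 164.0097.
(2,1): S=119.6208. Δ = (V_up−V_dn)/(S_up−S_dn) = (39.7395−83.9992)/(129.1905−84.9308) = -1.0000. V = [p*·39.7395 + (1−p*)·83.9992]/1.03 = 44.3889. B = V − Δ·S = 164.0097.
(2,2): S=181.9584. Δ = (V_up−V_dn)/(S_up−S_dn) = (27.5851−39.7395)/(196.5151−129.1905) = -0.1805. V = [p*·27.5851 + (1−p*)·39.7395]/1.03 = 28.3763. B = V − Δ·S = 61.2262.
(1,0): S=110.7600. Δ = (V_up−V_dn)/(S_up−S_dn) = (44.3889−85.3701)/(119.6208−78.6396) = -1.0000. V = [p*·44.3889 + (1−p*)·85.3701]/1.03 = 48.4727. B = V − Δ·S = 159.2327.
(1,1): S=168.4800. Δ = (V_up−V_dn)/(S_up−S_dn) = (28.3763−44.3889)/(181.9584−119.6208) = -0.2569. V = [p*·28.3763 + (1−p*)·44.3889]/1.03 = 29.6506. B = V − Δ·S = 72.9280.
(0,0): S=156.0000. Δ = (V_up−V_dn)/(S_up−S_dn) = (29.6506−48.4727)/(168.4800−110.7600) = -0.3261. V = [p*·29.6506 + (1−p*)·48.4727]/1.03 = 31.2565. B = V − Δ·S = 82.1270.
Each (Δ,B) replicates both successor values, so the strategy is self-financing and V0 is arbitrage-free.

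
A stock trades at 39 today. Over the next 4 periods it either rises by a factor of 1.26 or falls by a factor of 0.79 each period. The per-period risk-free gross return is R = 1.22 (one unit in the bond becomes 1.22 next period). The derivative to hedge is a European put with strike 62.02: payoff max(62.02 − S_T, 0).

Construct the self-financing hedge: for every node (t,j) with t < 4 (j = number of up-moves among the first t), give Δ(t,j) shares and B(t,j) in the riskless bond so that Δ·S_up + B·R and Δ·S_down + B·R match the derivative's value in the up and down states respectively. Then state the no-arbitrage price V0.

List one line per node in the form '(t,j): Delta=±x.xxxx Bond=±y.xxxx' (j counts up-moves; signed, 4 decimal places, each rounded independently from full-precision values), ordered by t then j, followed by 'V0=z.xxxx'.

(0,0): Delta=-0.1653 Bond=6.9167
(1,0): Delta=-1.0000 Bond=34.1548
(1,1): Delta=-0.1166 Bond=6.0462
(2,0): Delta=-1.0000 Bond=41.6689
(2,1): Delta=-1.0000 Bond=41.6689
(2,2): Delta=-0.0651 Bond=4.1863
(3,0): Delta=-1.0000 Bond=50.8361
(3,1): Delta=-1.0000 Bond=50.8361
(3,2): Delta=-1.0000 Bond=50.8361
(3,3): Delta=-0.0106 Bond=0.8535
V0=0.4692

The replicating-portfolio and risk-neutral prices coincide; use p* = (1.22−0.79)/(1.26−0.79) = 0.9149 for the latter.
Terminal payoffs: V(4,0)=46.8295, V(4,1)=37.7921, V(4,2)=23.3780, V(4,3)=0.3884, V(4,4)=0.0000
(3,0): S=19.2285. Δ = (V_up−V_dn)/(S_up−S_dn) = (37.7921−46.8295)/(24.2279−15.1905) = -1.0000. V = [p*·37.7921 + (1−p*)·46.8295]/1.22 = 31.6075. B = V − Δ·S = 50.8361.
(3,1): S=30.6683. Δ = (V_up−V_dn)/(S_up−S_dn) = (23.3780−37.7921)/(38.6420−24.2279) = -1.0000. V = [p*·23.3780 + (1−p*)·37.7921]/1.22 = 20.1678. B = V − Δ·S = 50.8361.
(3,2): S=48.9140. Δ = (V_up−V_dn)/(S_up−S_dn) = (0.3884−23.3780)/(61.6316−38.6420) = -1.0000. V = [p*·0.3884 + (1−p*)·23.3780]/1.22 = 1.9221. B = V − Δ·S = 50.8361.
(3,3): S=78.0147. Δ = (V_up−V_dn)/(S_up−S_dn) = (0.0000−0.3884)/(98.2985−61.6316) = -0.0106. V = [p*·0.0000 + (1−p*)·0.3884]/1.22 = 0.0271. B = V − Δ·S = 0.8535.
(2,0): S=24.3399. Δ = (V_up−V_dn)/(S_up−S_dn) = (20.1678−31.6075)/(30.6683−19.2285) = -1.0000. V = [p*·20.1678 + (1−p*)·31.6075]/1.22 = 17.3290. B = V − Δ·S = 41.6689.
(2,1): S=38.8206. Δ = (V_up−V_dn)/(S_up−S_dn) = (1.9221−20.1678)/(48.9140−30.6683) = -1.0000. V = [p*·1.9221 + (1−p*)·20.1678]/1.22 = 2.8483. B = V − Δ·S = 41.6689.
(2,2): S=61.9164. Δ = (V_up−V_dn)/(S_up−S_dn) = (0.0271−1.9221)/(78.0147−48.9140) = -0.0651. V = [p*·0.0271 + (1−p*)·1.9221]/1.22 = 0.1544. B = V − Δ·S = 4.1863.
(1,0): S=30.8100. Δ = (V_up−V_dn)/(S_up−S_dn) = (2.8483−17.3290)/(38.8206−24.3399) = -1.0000. V = [p*·2.8483 + (1−p*)·17.3290]/1.22 = 3.3448. B = V − Δ·S = 34.1548.
(1,1): S=49.1400. Δ = (V_up−V_dn)/(S_up−S_dn) = (0.1544−2.8483)/(61.9164−38.8206) = -0.1166. V = [p*·0.1544 + (1−p*)·2.8483]/1.22 = 0.3145. B = V − Δ·S = 6.0462.
(0,0): S=39.0000. Δ = (V_up−V_dn)/(S_up−S_dn) = (0.3145−3.3448)/(49.1400−30.8100) = -0.1653. V = [p*·0.3145 + (1−p*)·3.3448]/1.22 = 0.4692. B = V − Δ·S = 6.9167.
Each (Δ,B) replicates both successor values, so the strategy is self-financing and V0 is arbitrage-free.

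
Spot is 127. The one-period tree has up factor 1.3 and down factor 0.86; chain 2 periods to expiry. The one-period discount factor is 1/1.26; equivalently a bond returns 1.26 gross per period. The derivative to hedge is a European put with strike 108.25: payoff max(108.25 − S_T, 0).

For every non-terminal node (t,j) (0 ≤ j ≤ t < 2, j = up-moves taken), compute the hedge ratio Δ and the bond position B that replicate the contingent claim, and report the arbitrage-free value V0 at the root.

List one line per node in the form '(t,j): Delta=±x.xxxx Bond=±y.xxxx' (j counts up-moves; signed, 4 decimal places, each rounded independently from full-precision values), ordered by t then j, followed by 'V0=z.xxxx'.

(0,0): Delta=-0.0185 Bond=2.4228
(1,0): Delta=-0.2980 Bond=33.5805
(1,1): Delta=0.0000 Bond=0.0000
V0=0.0745

Risk-neutral probability p* = (R−d)/(u−d) = (1.26−0.86)/(1.3−0.86) = 0.9091.
Payoff layer (t=2): V(2,0)=14.3208, V(2,1)=0.0000, V(2,2)=0.0000
Node (1,0) S=109.2200: V=(p*·0.0000+(1−p*)·14.3208)/1.26=1.0332; Δ=(0.0000−14.3208)/(141.9860−93.9292)=-0.2980; B=V−Δ·S=33.5805
Node (1,1) S=165.1000: V=(p*·0.0000+(1−p*)·0.0000)/1.26=0.0000; Δ=(0.0000−0.0000)/(214.6300−141.9860)=0.0000; B=V−Δ·S=0.0000
Node (0,0) S=127.0000: V=(p*·0.0000+(1−p*)·1.0332)/1.26=0.0745; Δ=(0.0000−1.0332)/(165.1000−109.2200)=-0.0185; B=V−Δ·S=2.4228
Self-financing check: at every node Δ·S+B equals the discounted successor values.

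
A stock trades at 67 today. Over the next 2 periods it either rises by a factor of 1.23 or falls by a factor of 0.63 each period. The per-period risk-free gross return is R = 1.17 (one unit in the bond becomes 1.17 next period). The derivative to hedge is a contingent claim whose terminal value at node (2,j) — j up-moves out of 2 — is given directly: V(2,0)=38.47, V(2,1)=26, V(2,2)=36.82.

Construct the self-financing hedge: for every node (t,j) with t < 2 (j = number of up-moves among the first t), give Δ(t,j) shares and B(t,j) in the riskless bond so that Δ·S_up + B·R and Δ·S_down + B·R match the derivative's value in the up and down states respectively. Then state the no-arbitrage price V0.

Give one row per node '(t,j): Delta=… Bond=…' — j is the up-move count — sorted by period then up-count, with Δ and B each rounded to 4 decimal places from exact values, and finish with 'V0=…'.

Since d<R<u, set p* = (R−d)/(u−d) = 0.9000; price each node as the discounted p*-expectation of its children.
Payoff layer (t=2): V(2,0)=38.4700, V(2,1)=26.0000, V(2,2)=36.8200
(1,0): S=42.2100. Δ = (V_up−V_dn)/(S_up−S_dn) = (26.0000−38.4700)/(51.9183−26.5923) = -0.4924. V = [p*·26.0000 + (1−p*)·38.4700]/1.17 = 23.2880. B = V − Δ·S = 44.0714.
(1,1): S=82.4100. Δ = (V_up−V_dn)/(S_up−S_dn) = (36.8200−26.0000)/(101.3643−51.9183) = 0.2188. V = [p*·36.8200 + (1−p*)·26.0000]/1.17 = 30.5453. B = V − Δ·S = 12.5120.
(0,0): S=67.0000. Δ = (V_up−V_dn)/(S_up−S_dn) = (30.5453−23.2880)/(82.4100−42.2100) = 0.1805. V = [p*·30.5453 + (1−p*)·23.2880]/1.17 = 25.4868. B = V − Δ·S = 13.3914.
Each (Δ,B) replicates both successor values, so the strategy is self-financing and V0 is arbitrage-free.

(0,0): Delta=0.1805 Bond=13.3914
(1,0): Delta=-0.4924 Bond=44.0714
(1,1): Delta=0.2188 Bond=12.5120
V0=25.4868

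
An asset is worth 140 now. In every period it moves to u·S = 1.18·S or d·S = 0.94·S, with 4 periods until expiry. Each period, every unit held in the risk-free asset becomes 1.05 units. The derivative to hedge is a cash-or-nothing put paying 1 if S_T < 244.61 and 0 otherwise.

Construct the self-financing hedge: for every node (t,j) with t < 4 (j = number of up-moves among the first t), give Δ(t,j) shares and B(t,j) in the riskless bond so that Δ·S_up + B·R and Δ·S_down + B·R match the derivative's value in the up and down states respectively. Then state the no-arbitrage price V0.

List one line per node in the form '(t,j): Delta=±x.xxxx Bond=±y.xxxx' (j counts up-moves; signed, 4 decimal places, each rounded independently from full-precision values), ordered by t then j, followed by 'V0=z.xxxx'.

(0,0): Delta=-0.0025 Bond=1.1329
(1,0): Delta=0.0000 Bond=0.8638
(1,1): Delta=-0.0048 Bond=1.5746
(2,0): Delta=0.0000 Bond=0.9070
(2,1): Delta=0.0000 Bond=0.9070
(2,2): Delta=-0.0093 Bond=2.5353
(3,0): Delta=0.0000 Bond=0.9524
(3,1): Delta=0.0000 Bond=0.9524
(3,2): Delta=0.0000 Bond=0.9524
(3,3): Delta=-0.0181 Bond=4.6825
V0=0.7864

Under the risk-neutral measure, an up-move has probability p* = (R−d)/(u−d) = 0.4583 and values discount at R = 1.05.
Terminal payoffs: V(4,0)=1.0000, V(4,1)=1.0000, V(4,2)=1.0000, V(4,3)=1.0000, V(4,4)=0.0000
(3,0): S=116.2818. Δ = (V_up−V_dn)/(S_up−S_dn) = (1.0000−1.0000)/(137.2125−109.3049) = 0.0000. V = [p*·1.0000 + (1−p*)·1.0000]/1.05 = 0.9524. B = V − Δ·S = 0.9524.
(3,1): S=145.9707. Δ = (V_up−V_dn)/(S_up−S_dn) = (1.0000−1.0000)/(172.2454−137.2125) = 0.0000. V = [p*·1.0000 + (1−p*)·1.0000]/1.05 = 0.9524. B = V − Δ·S = 0.9524.
(3,2): S=183.2398. Δ = (V_up−V_dn)/(S_up−S_dn) = (1.0000−1.0000)/(216.2230−172.2454) = 0.0000. V = [p*·1.0000 + (1−p*)·1.0000]/1.05 = 0.9524. B = V − Δ·S = 0.9524.
(3,3): S=230.0245. Δ = (V_up−V_dn)/(S_up−S_dn) = (0.0000−1.0000)/(271.4289−216.2230) = -0.0181. V = [p*·0.0000 + (1−p*)·1.0000]/1.05 = 0.5159. B = V − Δ·S = 4.6825.
(2,0): S=123.7040. Δ = (V_up−V_dn)/(S_up−S_dn) = (0.9524−0.9524)/(145.9707−116.2818) = 0.0000. V = [p*·0.9524 + (1−p*)·0.9524]/1.05 = 0.9070. B = V − Δ·S = 0.9070.
(2,1): S=155.2880. Δ = (V_up−V_dn)/(S_up−S_dn) = (0.9524−0.9524)/(183.2398−145.9707) = 0.0000. V = [p*·0.9524 + (1−p*)·0.9524]/1.05 = 0.9070. B = V − Δ·S = 0.9070.
(2,2): S=194.9360. Δ = (V_up−V_dn)/(S_up−S_dn) = (0.5159−0.9524)/(230.0245−183.2398) = -0.0093. V = [p*·0.5159 + (1−p*)·0.9524]/1.05 = 0.7165. B = V − Δ·S = 2.5353.
(1,0): S=131.6000. Δ = (V_up−V_dn)/(S_up−S_dn) = (0.9070−0.9070)/(155.2880−123.7040) = 0.0000. V = [p*·0.9070 + (1−p*)·0.9070]/1.05 = 0.8638. B = V − Δ·S = 0.8638.
(1,1): S=165.2000. Δ = (V_up−V_dn)/(S_up−S_dn) = (0.7165−0.9070)/(194.9360−155.2880) = -0.0048. V = [p*·0.7165 + (1−p*)·0.9070]/1.05 = 0.7807. B = V − Δ·S = 1.5746.
(0,0): S=140.0000. Δ = (V_up−V_dn)/(S_up−S_dn) = (0.7807−0.8638)/(165.2000−131.6000) = -0.0025. V = [p*·0.7807 + (1−p*)·0.8638]/1.05 = 0.7864. B = V − Δ·S = 1.1329.
Check: Δ(0,0)·S0 + B(0,0) = 0.7864 = V0.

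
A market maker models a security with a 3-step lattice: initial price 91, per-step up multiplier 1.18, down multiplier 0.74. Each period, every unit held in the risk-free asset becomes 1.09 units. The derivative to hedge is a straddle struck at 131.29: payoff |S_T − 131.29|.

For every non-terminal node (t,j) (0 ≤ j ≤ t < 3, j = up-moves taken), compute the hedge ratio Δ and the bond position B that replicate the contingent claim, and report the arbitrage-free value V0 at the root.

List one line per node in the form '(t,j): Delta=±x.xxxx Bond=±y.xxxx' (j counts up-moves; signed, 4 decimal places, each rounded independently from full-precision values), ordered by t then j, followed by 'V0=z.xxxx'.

(0,0): Delta=-0.5152 Bond=71.4263
(1,0): Delta=-1.0000 Bond=110.5042
(1,1): Delta=-0.4370 Bond=69.4591
(2,0): Delta=-1.0000 Bond=120.4495
(2,1): Delta=-1.0000 Bond=120.4495
(2,2): Delta=-0.3462 Bond=64.2061
V0=24.5472

Since d<R<u, set p* = (R−d)/(u−d) = 0.7955; price each node as the discounted p*-expectation of its children.
Terminal payoffs: V(3,0)=94.4146, V(3,1)=72.4887, V(3,2)=37.5258, V(3,3)=18.2259
Node (2,0) S=49.8316: V=(p*·72.4887+(1−p*)·94.4146)/1.09=70.6179; Δ=(72.4887−94.4146)/(58.8013−36.8754)=-1.0000; B=V−Δ·S=120.4495
Node (2,1) S=79.4612: V=(p*·37.5258+(1−p*)·72.4887)/1.09=40.9883; Δ=(37.5258−72.4887)/(93.7642−58.8013)=-1.0000; B=V−Δ·S=120.4495
Node (2,2) S=126.7084: V=(p*·18.2259+(1−p*)·37.5258)/1.09=20.3428; Δ=(18.2259−37.5258)/(149.5159−93.7642)=-0.3462; B=V−Δ·S=64.2061
Node (1,0) S=67.3400: V=(p*·40.9883+(1−p*)·70.6179)/1.09=43.1642; Δ=(40.9883−70.6179)/(79.4612−49.8316)=-1.0000; B=V−Δ·S=110.5042
Node (1,1) S=107.3800: V=(p*·20.3428+(1−p*)·40.9883)/1.09=22.5374; Δ=(20.3428−40.9883)/(126.7084−79.4612)=-0.4370; B=V−Δ·S=69.4591
Node (0,0) S=91.0000: V=(p*·22.5374+(1−p*)·43.1642)/1.09=24.5472; Δ=(22.5374−43.1642)/(107.3800−67.3400)=-0.5152; B=V−Δ·S=71.4263
Check: Δ(0,0)·S0 + B(0,0) = 24.5472 = V0.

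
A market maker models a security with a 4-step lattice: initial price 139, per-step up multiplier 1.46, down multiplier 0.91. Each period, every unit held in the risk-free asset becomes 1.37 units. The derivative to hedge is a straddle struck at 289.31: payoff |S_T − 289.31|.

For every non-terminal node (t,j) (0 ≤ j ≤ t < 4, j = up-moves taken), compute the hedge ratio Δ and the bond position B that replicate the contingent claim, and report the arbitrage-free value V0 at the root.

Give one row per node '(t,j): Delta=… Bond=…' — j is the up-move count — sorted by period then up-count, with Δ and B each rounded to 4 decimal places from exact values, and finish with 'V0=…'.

Risk-neutral probability p* = (R−d)/(u−d) = (1.37−0.91)/(1.46−0.91) = 0.8364.
Payoff layer (t=4): V(4,0)=193.9908, V(4,1)=136.3803, V(4,2)=43.9503, V(4,3)=104.3441, V(4,4)=342.2669
(3,0): S=104.7464. Δ = (V_up−V_dn)/(S_up−S_dn) = (136.3803−193.9908)/(152.9297−95.3192) = -1.0000. V = [p*·136.3803 + (1−p*)·193.9908]/1.37 = 106.4288. B = V − Δ·S = 211.1752.
(3,1): S=168.0546. Δ = (V_up−V_dn)/(S_up−S_dn) = (43.9503−136.3803)/(245.3597−152.9297) = -1.0000. V = [p*·43.9503 + (1−p*)·136.3803]/1.37 = 43.1206. B = V − Δ·S = 211.1752.
(3,2): S=269.6261. Δ = (V_up−V_dn)/(S_up−S_dn) = (104.3441−43.9503)/(393.6541−245.3597) = 0.4073. V = [p*·104.3441 + (1−p*)·43.9503]/1.37 = 68.9500. B = V − Δ·S = -40.8570.
(3,3): S=432.5869. Δ = (V_up−V_dn)/(S_up−S_dn) = (342.2669−104.3441)/(631.5769−393.6541) = 1.0000. V = [p*·342.2669 + (1−p*)·104.3441]/1.37 = 221.4117. B = V − Δ·S = -211.1752.
(2,0): S=115.1059. Δ = (V_up−V_dn)/(S_up−S_dn) = (43.1206−106.4288)/(168.0546−104.7464) = -1.0000. V = [p*·43.1206 + (1−p*)·106.4288]/1.37 = 39.0366. B = V − Δ·S = 154.1425.
(2,1): S=184.6754. Δ = (V_up−V_dn)/(S_up−S_dn) = (68.9500−43.1206)/(269.6261−168.0546) = 0.2543. V = [p*·68.9500 + (1−p*)·43.1206]/1.37 = 47.2433. B = V − Δ·S = 0.2808.
(2,2): S=296.2924. Δ = (V_up−V_dn)/(S_up−S_dn) = (221.4117−68.9500)/(432.5869−269.6261) = 0.9356. V = [p*·221.4117 + (1−p*)·68.9500]/1.37 = 143.4040. B = V − Δ·S = -133.7992.
(1,0): S=126.4900. Δ = (V_up−V_dn)/(S_up−S_dn) = (47.2433−39.0366)/(184.6754−115.1059) = 0.1180. V = [p*·47.2433 + (1−p*)·39.0366]/1.37 = 33.5039. B = V − Δ·S = 18.5826.
(1,1): S=202.9400. Δ = (V_up−V_dn)/(S_up−S_dn) = (143.4040−47.2433)/(296.2924−184.6754) = 0.8615. V = [p*·143.4040 + (1−p*)·47.2433]/1.37 = 93.1887. B = V − Δ·S = -81.6488.
(0,0): S=139.0000. Δ = (V_up−V_dn)/(S_up−S_dn) = (93.1887−33.5039)/(202.9400−126.4900) = 0.7807. V = [p*·93.1887 + (1−p*)·33.5039]/1.37 = 60.8921. B = V − Δ·S = -47.6258.
The time-0 hedge costs 60.8921, which is the no-arbitrage price.

(0,0): Delta=0.7807 Bond=-47.6258
(1,0): Delta=0.1180 Bond=18.5826
(1,1): Delta=0.8615 Bond=-81.6488
(2,0): Delta=-1.0000 Bond=154.1425
(2,1): Delta=0.2543 Bond=0.2808
(2,2): Delta=0.9356 Bond=-133.7992
(3,0): Delta=-1.0000 Bond=211.1752
(3,1): Delta=-1.0000 Bond=211.1752
(3,2): Delta=0.4073 Bond=-40.8570
(3,3): Delta=1.0000 Bond=-211.1752
V0=60.8921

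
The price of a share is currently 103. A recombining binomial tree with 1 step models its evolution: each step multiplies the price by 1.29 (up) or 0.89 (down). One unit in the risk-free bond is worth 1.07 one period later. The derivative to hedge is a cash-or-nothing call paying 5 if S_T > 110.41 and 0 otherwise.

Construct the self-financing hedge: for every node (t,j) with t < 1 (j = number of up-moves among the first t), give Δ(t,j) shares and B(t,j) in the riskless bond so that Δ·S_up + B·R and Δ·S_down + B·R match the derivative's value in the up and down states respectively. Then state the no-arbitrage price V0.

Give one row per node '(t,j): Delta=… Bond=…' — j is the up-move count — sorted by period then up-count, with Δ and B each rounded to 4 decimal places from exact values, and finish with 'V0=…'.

The replicating-portfolio and risk-neutral prices coincide; use p* = (1.07−0.89)/(1.29−0.89) = 0.4500 for the latter.
Terminal values V(1,·): V(1,0)=0.0000, V(1,1)=5.0000
  t=0,j=0: stock 103.0000 → up 132.8700 (V=5.0000), down 91.6700 (V=0.0000). Price 2.1028; hedge Δ=0.1214, bond B=-10.3972.
Root portfolio cost Δ·103+B reproduces V0=2.1028.

(0,0): Delta=0.1214 Bond=-10.3972
V0=2.1028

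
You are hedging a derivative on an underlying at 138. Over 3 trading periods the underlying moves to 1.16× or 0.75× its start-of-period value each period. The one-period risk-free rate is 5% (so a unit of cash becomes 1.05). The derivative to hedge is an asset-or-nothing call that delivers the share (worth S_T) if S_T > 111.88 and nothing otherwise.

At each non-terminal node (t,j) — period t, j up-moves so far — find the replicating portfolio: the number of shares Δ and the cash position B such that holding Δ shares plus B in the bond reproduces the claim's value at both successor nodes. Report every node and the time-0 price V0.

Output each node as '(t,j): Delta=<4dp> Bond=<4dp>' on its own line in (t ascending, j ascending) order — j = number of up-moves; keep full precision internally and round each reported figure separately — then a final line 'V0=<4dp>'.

(0,0): Delta=1.5300 Bond=-86.4056
(1,0): Delta=2.2871 Bond=-169.0801
(1,1): Delta=1.3506 Bond=-61.9960
(2,0): Delta=0.0000 Bond=0.0000
(2,1): Delta=2.8293 Bond=-242.6300
(2,2): Delta=1.0000 Bond=0.0000
V0=124.7383

Under the risk-neutral measure, an up-move has probability p* = (R−d)/(u−d) = 0.7317 and values discount at R = 1.05.
Terminal payoffs: V(3,0)=0.0000, V(3,1)=0.0000, V(3,2)=139.2696, V(3,3)=215.4036
  t=2,j=0: stock 77.6250 → up 90.0450 (V=0.0000), down 58.2188 (V=0.0000). Price 0.0000; hedge Δ=0.0000, bond B=0.0000.
  t=2,j=1: stock 120.0600 → up 139.2696 (V=139.2696), down 90.0450 (V=0.0000). Price 97.0520; hedge Δ=2.8293, bond B=-242.6300.
  t=2,j=2: stock 185.6928 → up 215.4036 (V=215.4036), down 139.2696 (V=139.2696). Price 185.6928; hedge Δ=1.0000, bond B=0.0000.
  t=1,j=0: stock 103.5000 → up 120.0600 (V=97.0520), down 77.6250 (V=0.0000). Price 67.6320; hedge Δ=2.2871, bond B=-169.0801.
  t=1,j=1: stock 160.0800 → up 185.6928 (V=185.6928), down 120.0600 (V=97.0520). Price 154.2011; hedge Δ=1.3506, bond B=-61.9960.
  t=0,j=0: stock 138.0000 → up 160.0800 (V=154.2011), down 103.5000 (V=67.6320). Price 124.7383; hedge Δ=1.5300, bond B=-86.4056.
Self-financing check: at every node Δ·S+B equals the discounted successor values.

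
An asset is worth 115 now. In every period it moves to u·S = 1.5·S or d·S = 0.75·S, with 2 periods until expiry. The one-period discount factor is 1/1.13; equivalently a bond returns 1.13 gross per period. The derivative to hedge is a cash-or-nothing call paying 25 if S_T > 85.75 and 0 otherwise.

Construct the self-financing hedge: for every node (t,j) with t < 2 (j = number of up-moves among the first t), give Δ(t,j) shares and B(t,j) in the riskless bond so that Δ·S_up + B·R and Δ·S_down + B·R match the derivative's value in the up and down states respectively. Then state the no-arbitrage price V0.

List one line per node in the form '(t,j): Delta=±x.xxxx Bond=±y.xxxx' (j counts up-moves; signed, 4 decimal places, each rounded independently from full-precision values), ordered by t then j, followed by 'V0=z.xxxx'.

No-arbitrage ⇒ martingale measure with p* = (R−d)/(u−d) = 0.5067.
Terminal payoffs: V(2,0)=0.0000, V(2,1)=25.0000, V(2,2)=25.0000
(1,0): S=86.2500. Δ = (V_up−V_dn)/(S_up−S_dn) = (25.0000−0.0000)/(129.3750−64.6875) = 0.3865. V = [p*·25.0000 + (1−p*)·0.0000]/1.13 = 11.2094. B = V − Δ·S = -22.1239.
(1,1): S=172.5000. Δ = (V_up−V_dn)/(S_up−S_dn) = (25.0000−25.0000)/(258.7500−129.3750) = 0.0000. V = [p*·25.0000 + (1−p*)·25.0000]/1.13 = 22.1239. B = V − Δ·S = 22.1239.
(0,0): S=115.0000. Δ = (V_up−V_dn)/(S_up−S_dn) = (22.1239−11.2094)/(172.5000−86.2500) = 0.1265. V = [p*·22.1239 + (1−p*)·11.2094]/1.13 = 14.8137. B = V − Δ·S = 0.2610.
The time-0 hedge costs 14.8137, which is the no-arbitrage price.

(0,0): Delta=0.1265 Bond=0.2610
(1,0): Delta=0.3865 Bond=-22.1239
(1,1): Delta=0.0000 Bond=22.1239
V0=14.8137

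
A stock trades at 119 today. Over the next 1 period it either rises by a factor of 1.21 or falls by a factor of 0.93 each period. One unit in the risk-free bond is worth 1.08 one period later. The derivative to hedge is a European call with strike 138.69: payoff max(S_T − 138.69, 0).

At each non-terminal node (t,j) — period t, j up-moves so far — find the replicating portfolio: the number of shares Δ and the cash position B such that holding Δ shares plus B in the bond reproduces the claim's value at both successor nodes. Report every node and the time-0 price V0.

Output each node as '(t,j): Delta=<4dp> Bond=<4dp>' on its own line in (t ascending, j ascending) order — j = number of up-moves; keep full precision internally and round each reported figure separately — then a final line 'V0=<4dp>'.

The replicating-portfolio and risk-neutral prices coincide; use p* = (1.08−0.93)/(1.21−0.93) = 0.5357 for the latter.
Terminal payoffs: V(1,0)=0.0000, V(1,1)=5.3000
(0,0): S=119.0000. Δ = (V_up−V_dn)/(S_up−S_dn) = (5.3000−0.0000)/(143.9900−110.6700) = 0.1591. V = [p*·5.3000 + (1−p*)·0.0000]/1.08 = 2.6290. B = V − Δ·S = -16.2996.
Root portfolio cost Δ·119+B reproduces V0=2.6290.

(0,0): Delta=0.1591 Bond=-16.2996
V0=2.6290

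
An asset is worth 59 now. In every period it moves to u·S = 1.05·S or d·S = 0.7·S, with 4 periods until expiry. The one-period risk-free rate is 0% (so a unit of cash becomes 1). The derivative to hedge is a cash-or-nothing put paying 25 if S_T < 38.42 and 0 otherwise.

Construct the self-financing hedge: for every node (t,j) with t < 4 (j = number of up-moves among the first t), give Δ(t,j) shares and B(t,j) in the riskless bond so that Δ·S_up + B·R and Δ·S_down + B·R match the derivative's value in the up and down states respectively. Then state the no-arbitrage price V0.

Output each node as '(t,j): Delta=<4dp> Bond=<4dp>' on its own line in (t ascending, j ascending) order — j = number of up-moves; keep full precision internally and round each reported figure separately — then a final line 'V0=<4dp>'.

(0,0): Delta=-0.3812 Bond=25.0000
(1,0): Delta=-1.2707 Bond=61.7347
(1,1): Delta=-0.2824 Bond=18.8776
(2,0): Delta=0.0000 Bond=25.0000
(2,1): Delta=-1.4118 Bond=67.8571
(2,2): Delta=-0.1569 Bond=10.7143
(3,0): Delta=0.0000 Bond=25.0000
(3,1): Delta=0.0000 Bond=25.0000
(3,2): Delta=-1.5687 Bond=75.0000
(3,3): Delta=0.0000 Bond=0.0000
V0=2.5094

The replicating-portfolio and risk-neutral prices coincide; use p* = (1−0.7)/(1.05−0.7) = 0.8571 for the latter.
Terminal values V(4,·): V(4,0)=25.0000, V(4,1)=25.0000, V(4,2)=25.0000, V(4,3)=0.0000, V(4,4)=0.0000
  t=3,j=0: stock 20.2370 → up 21.2488 (V=25.0000), down 14.1659 (V=25.0000). Price 25.0000; hedge Δ=0.0000, bond B=25.0000.
  t=3,j=1: stock 30.3555 → up 31.8733 (V=25.0000), down 21.2488 (V=25.0000). Price 25.0000; hedge Δ=0.0000, bond B=25.0000.
  t=3,j=2: stock 45.5332 → up 47.8099 (V=0.0000), down 31.8733 (V=25.0000). Price 3.5714; hedge Δ=-1.5687, bond B=75.0000.
  t=3,j=3: stock 68.2999 → up 71.7149 (V=0.0000), down 47.8099 (V=0.0000). Price 0.0000; hedge Δ=0.0000, bond B=0.0000.
  t=2,j=0: stock 28.9100 → up 30.3555 (V=25.0000), down 20.2370 (V=25.0000). Price 25.0000; hedge Δ=0.0000, bond B=25.0000.
  t=2,j=1: stock 43.3650 → up 45.5333 (V=3.5714), down 30.3555 (V=25.0000). Price 6.6327; hedge Δ=-1.4118, bond B=67.8571.
  t=2,j=2: stock 65.0475 → up 68.2999 (V=0.0000), down 45.5332 (V=3.5714). Price 0.5102; hedge Δ=-0.1569, bond B=10.7143.
  t=1,j=0: stock 41.3000 → up 43.3650 (V=6.6327), down 28.9100 (V=25.0000). Price 9.2566; hedge Δ=-1.2707, bond B=61.7347.
  t=1,j=1: stock 61.9500 → up 65.0475 (V=0.5102), down 43.3650 (V=6.6327). Price 1.3848; hedge Δ=-0.2824, bond B=18.8776.
  t=0,j=0: stock 59.0000 → up 61.9500 (V=1.3848), down 41.3000 (V=9.2566). Price 2.5094; hedge Δ=-0.3812, bond B=25.0000.
Root portfolio cost Δ·59+B reproduces V0=2.5094.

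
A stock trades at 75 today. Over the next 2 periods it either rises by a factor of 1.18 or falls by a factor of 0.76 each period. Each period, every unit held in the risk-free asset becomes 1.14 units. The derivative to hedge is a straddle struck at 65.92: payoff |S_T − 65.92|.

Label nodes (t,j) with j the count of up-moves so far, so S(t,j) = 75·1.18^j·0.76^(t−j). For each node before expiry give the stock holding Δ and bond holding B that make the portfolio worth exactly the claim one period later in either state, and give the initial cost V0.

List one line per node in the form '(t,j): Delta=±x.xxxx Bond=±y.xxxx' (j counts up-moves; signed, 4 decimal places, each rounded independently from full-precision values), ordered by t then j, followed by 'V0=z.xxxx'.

(0,0): Delta=0.8801 Bond=-41.4171
(1,0): Delta=-0.8881 Bond=53.5706
(1,1): Delta=1.0000 Bond=-57.8246
V0=24.5922

Under the risk-neutral measure, an up-move has probability p* = (R−d)/(u−d) = 0.9048 and values discount at R = 1.14.
Terminal payoffs: V(2,0)=22.6000, V(2,1)=1.3400, V(2,2)=38.5100
(1,0): S=57.0000. Δ = (V_up−V_dn)/(S_up−S_dn) = (1.3400−22.6000)/(67.2600−43.3200) = -0.8881. V = [p*·1.3400 + (1−p*)·22.6000]/1.14 = 2.9515. B = V − Δ·S = 53.5706.
(1,1): S=88.5000. Δ = (V_up−V_dn)/(S_up−S_dn) = (38.5100−1.3400)/(104.4300−67.2600) = 1.0000. V = [p*·38.5100 + (1−p*)·1.3400]/1.14 = 30.6754. B = V − Δ·S = -57.8246.
(0,0): S=75.0000. Δ = (V_up−V_dn)/(S_up−S_dn) = (30.6754−2.9515)/(88.5000−57.0000) = 0.8801. V = [p*·30.6754 + (1−p*)·2.9515]/1.14 = 24.5922. B = V − Δ·S = -41.4171.
Root portfolio cost Δ·75+B reproduces V0=24.5922.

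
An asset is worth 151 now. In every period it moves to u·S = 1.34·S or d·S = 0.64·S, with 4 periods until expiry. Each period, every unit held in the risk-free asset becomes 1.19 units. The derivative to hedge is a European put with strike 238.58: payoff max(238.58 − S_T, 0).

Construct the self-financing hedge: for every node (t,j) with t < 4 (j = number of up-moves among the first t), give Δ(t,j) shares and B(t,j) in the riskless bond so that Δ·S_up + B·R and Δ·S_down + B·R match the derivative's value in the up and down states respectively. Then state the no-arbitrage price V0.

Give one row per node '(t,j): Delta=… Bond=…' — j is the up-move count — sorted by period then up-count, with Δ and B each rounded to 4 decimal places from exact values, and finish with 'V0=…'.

(0,0): Delta=-0.3239 Bond=64.0671
(1,0): Delta=-1.0000 Bond=141.5771
(1,1): Delta=-0.2358 Bond=58.4206
(2,0): Delta=-1.0000 Bond=168.4768
(2,1): Delta=-1.0000 Bond=168.4768
(2,2): Delta=-0.1363 Bond=42.5324
(3,0): Delta=-1.0000 Bond=200.4874
(3,1): Delta=-1.0000 Bond=200.4874
(3,2): Delta=-1.0000 Bond=200.4874
(3,3): Delta=-0.0238 Bond=9.7389
V0=15.1566

Since d<R<u, set p* = (R−d)/(u−d) = 0.7857; price each node as the discounted p*-expectation of its children.
At expiry t=4: V(4,0)=213.2464, V(4,1)=185.5378, V(4,2)=127.5229, V(4,3)=6.0541, V(4,4)=0.0000
(3,0): S=39.5837. Δ = (V_up−V_dn)/(S_up−S_dn) = (185.5378−213.2464)/(53.0422−25.3336) = -1.0000. V = [p*·185.5378 + (1−p*)·213.2464]/1.19 = 160.9037. B = V − Δ·S = 200.4874.
(3,1): S=82.8785. Δ = (V_up−V_dn)/(S_up−S_dn) = (127.5229−185.5378)/(111.0571−53.0422) = -1.0000. V = [p*·127.5229 + (1−p*)·185.5378]/1.19 = 117.6089. B = V − Δ·S = 200.4874.
(3,2): S=173.5268. Δ = (V_up−V_dn)/(S_up−S_dn) = (6.0541−127.5229)/(232.5259−111.0571) = -1.0000. V = [p*·6.0541 + (1−p*)·127.5229]/1.19 = 26.9606. B = V − Δ·S = 200.4874.
(3,3): S=363.3217. Δ = (V_up−V_dn)/(S_up−S_dn) = (0.0000−6.0541)/(486.8511−232.5259) = -0.0238. V = [p*·0.0000 + (1−p*)·6.0541]/1.19 = 1.0902. B = V − Δ·S = 9.7389.
(2,0): S=61.8496. Δ = (V_up−V_dn)/(S_up−S_dn) = (117.6089−160.9037)/(82.8785−39.5837) = -1.0000. V = [p*·117.6089 + (1−p*)·160.9037]/1.19 = 106.6272. B = V − Δ·S = 168.4768.
(2,1): S=129.4976. Δ = (V_up−V_dn)/(S_up−S_dn) = (26.9606−117.6089)/(173.5268−82.8785) = -1.0000. V = [p*·26.9606 + (1−p*)·117.6089]/1.19 = 38.9792. B = V − Δ·S = 168.4768.
(2,2): S=271.1356. Δ = (V_up−V_dn)/(S_up−S_dn) = (1.0902−26.9606)/(363.3217−173.5268) = -0.1363. V = [p*·1.0902 + (1−p*)·26.9606]/1.19 = 5.5747. B = V − Δ·S = 42.5324.
(1,0): S=96.6400. Δ = (V_up−V_dn)/(S_up−S_dn) = (38.9792−106.6272)/(129.4976−61.8496) = -1.0000. V = [p*·38.9792 + (1−p*)·106.6272]/1.19 = 44.9371. B = V − Δ·S = 141.5771.
(1,1): S=202.3400. Δ = (V_up−V_dn)/(S_up−S_dn) = (5.5747−38.9792)/(271.1356−129.4976) = -0.2358. V = [p*·5.5747 + (1−p*)·38.9792]/1.19 = 10.6998. B = V − Δ·S = 58.4206.
(0,0): S=151.0000. Δ = (V_up−V_dn)/(S_up−S_dn) = (10.6998−44.9371)/(202.3400−96.6400) = -0.3239. V = [p*·10.6998 + (1−p*)·44.9371]/1.19 = 15.1566. B = V − Δ·S = 64.0671.
Check: Δ(0,0)·S0 + B(0,0) = 15.1566 = V0.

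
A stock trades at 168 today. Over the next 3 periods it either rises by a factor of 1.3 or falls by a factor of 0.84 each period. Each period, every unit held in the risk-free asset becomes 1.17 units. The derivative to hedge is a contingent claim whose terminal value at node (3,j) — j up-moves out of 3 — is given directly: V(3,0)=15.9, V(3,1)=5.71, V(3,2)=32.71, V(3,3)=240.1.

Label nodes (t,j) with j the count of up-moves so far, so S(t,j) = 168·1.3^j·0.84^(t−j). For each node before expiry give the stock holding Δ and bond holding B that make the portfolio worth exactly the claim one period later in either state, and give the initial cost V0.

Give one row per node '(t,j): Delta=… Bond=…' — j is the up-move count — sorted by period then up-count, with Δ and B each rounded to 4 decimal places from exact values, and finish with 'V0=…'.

(0,0): Delta=1.1047 Bond=-120.4978
(1,0): Delta=0.2171 Bond=-15.7221
(1,1): Delta=1.3307 Bond=-190.3273
(2,0): Delta=-0.1869 Bond=29.4939
(2,1): Delta=0.3199 Bond=-37.2601
(2,2): Delta=1.5879 Bond=-295.7284
V0=65.0963

Under the risk-neutral measure, an up-move has probability p* = (R−d)/(u−d) = 0.7174 and values discount at R = 1.17.
At expiry t=3: V(3,0)=15.9000, V(3,1)=5.7100, V(3,2)=32.7100, V(3,3)=240.1000
Node (2,0) S=118.5408: V=(p*·5.7100+(1−p*)·15.9000)/1.17=7.3417; Δ=(5.7100−15.9000)/(154.1030−99.5743)=-0.1869; B=V−Δ·S=29.4939
Node (2,1) S=183.4560: V=(p*·32.7100+(1−p*)·5.7100)/1.17=21.4355; Δ=(32.7100−5.7100)/(238.4928−154.1030)=0.3199; B=V−Δ·S=-37.2601
Node (2,2) S=283.9200: V=(p*·240.1000+(1−p*)·32.7100)/1.17=155.1195; Δ=(240.1000−32.7100)/(369.0960−238.4928)=1.5879; B=V−Δ·S=-295.7284
Node (1,0) S=141.1200: V=(p*·21.4355+(1−p*)·7.3417)/1.17=14.9167; Δ=(21.4355−7.3417)/(183.4560−118.5408)=0.2171; B=V−Δ·S=-15.7221
Node (1,1) S=218.4000: V=(p*·155.1195+(1−p*)·21.4355)/1.17=100.2899; Δ=(155.1195−21.4355)/(283.9200−183.4560)=1.3307; B=V−Δ·S=-190.3273
Node (0,0) S=168.0000: V=(p*·100.2899+(1−p*)·14.9167)/1.17=65.0963; Δ=(100.2899−14.9167)/(218.4000−141.1200)=1.1047; B=V−Δ·S=-120.4978
The time-0 hedge costs 65.0963, which is the no-arbitrage price.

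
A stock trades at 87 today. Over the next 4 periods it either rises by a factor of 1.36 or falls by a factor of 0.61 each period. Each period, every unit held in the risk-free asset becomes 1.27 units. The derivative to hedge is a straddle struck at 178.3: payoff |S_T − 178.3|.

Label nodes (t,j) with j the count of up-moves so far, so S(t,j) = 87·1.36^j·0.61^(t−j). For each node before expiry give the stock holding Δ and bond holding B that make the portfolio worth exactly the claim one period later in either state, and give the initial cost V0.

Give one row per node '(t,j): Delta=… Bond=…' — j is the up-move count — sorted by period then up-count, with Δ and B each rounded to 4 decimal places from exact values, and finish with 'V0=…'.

(0,0): Delta=0.2168 Bond=17.6905
(1,0): Delta=-1.0000 Bond=87.0443
(1,1): Delta=0.2913 Bond=13.6609
(2,0): Delta=-1.0000 Bond=110.5462
(2,1): Delta=-1.0000 Bond=110.5462
(2,2): Delta=0.3702 Bond=4.6406
(3,0): Delta=-1.0000 Bond=140.3937
(3,1): Delta=-1.0000 Bond=140.3937
(3,2): Delta=-1.0000 Bond=140.3937
(3,3): Delta=0.4540 Bond=-12.4473
V0=36.5550

Under the risk-neutral measure, an up-move has probability p* = (R−d)/(u−d) = 0.8800 and values discount at R = 1.27.
At expiry t=4: V(4,0)=166.2541, V(4,1)=151.4436, V(4,2)=118.4235, V(4,3)=44.8048, V(4,4)=119.3288
(3,0): S=19.7473. Δ = (V_up−V_dn)/(S_up−S_dn) = (151.4436−166.2541)/(26.8564−12.0459) = -1.0000. V = [p*·151.4436 + (1−p*)·166.2541]/1.27 = 120.6464. B = V − Δ·S = 140.3937.
(3,1): S=44.0269. Δ = (V_up−V_dn)/(S_up−S_dn) = (118.4235−151.4436)/(59.8765−26.8564) = -1.0000. V = [p*·118.4235 + (1−p*)·151.4436]/1.27 = 96.3668. B = V − Δ·S = 140.3937.
(3,2): S=98.1583. Δ = (V_up−V_dn)/(S_up−S_dn) = (44.8048−118.4235)/(133.4952−59.8765) = -1.0000. V = [p*·44.8048 + (1−p*)·118.4235]/1.27 = 42.2354. B = V − Δ·S = 140.3937.
(3,3): S=218.8447. Δ = (V_up−V_dn)/(S_up−S_dn) = (119.3288−44.8048)/(297.6288−133.4952) = 0.4540. V = [p*·119.3288 + (1−p*)·44.8048]/1.27 = 86.9180. B = V − Δ·S = -12.4473.
(2,0): S=32.3727. Δ = (V_up−V_dn)/(S_up−S_dn) = (96.3668−120.6464)/(44.0269−19.7473) = -1.0000. V = [p*·96.3668 + (1−p*)·120.6464]/1.27 = 78.1735. B = V − Δ·S = 110.5462.
(2,1): S=72.1752. Δ = (V_up−V_dn)/(S_up−S_dn) = (42.2354−96.3668)/(98.1583−44.0269) = -1.0000. V = [p*·42.2354 + (1−p*)·96.3668]/1.27 = 38.3710. B = V − Δ·S = 110.5462.
(2,2): S=160.9152. Δ = (V_up−V_dn)/(S_up−S_dn) = (86.9180−42.2354)/(218.8447−98.1583) = 0.3702. V = [p*·86.9180 + (1−p*)·42.2354]/1.27 = 64.2174. B = V − Δ·S = 4.6406.
(1,0): S=53.0700. Δ = (V_up−V_dn)/(S_up−S_dn) = (38.3710−78.1735)/(72.1752−32.3727) = -1.0000. V = [p*·38.3710 + (1−p*)·78.1735]/1.27 = 33.9743. B = V − Δ·S = 87.0443.
(1,1): S=118.3200. Δ = (V_up−V_dn)/(S_up−S_dn) = (64.2174−38.3710)/(160.9152−72.1752) = 0.2913. V = [p*·64.2174 + (1−p*)·38.3710]/1.27 = 48.1227. B = V − Δ·S = 13.6609.
(0,0): S=87.0000. Δ = (V_up−V_dn)/(S_up−S_dn) = (48.1227−33.9743)/(118.3200−53.0700) = 0.2168. V = [p*·48.1227 + (1−p*)·33.9743]/1.27 = 36.5550. B = V − Δ·S = 17.6905.
Self-financing check: at every node Δ·S+B equals the discounted successor values.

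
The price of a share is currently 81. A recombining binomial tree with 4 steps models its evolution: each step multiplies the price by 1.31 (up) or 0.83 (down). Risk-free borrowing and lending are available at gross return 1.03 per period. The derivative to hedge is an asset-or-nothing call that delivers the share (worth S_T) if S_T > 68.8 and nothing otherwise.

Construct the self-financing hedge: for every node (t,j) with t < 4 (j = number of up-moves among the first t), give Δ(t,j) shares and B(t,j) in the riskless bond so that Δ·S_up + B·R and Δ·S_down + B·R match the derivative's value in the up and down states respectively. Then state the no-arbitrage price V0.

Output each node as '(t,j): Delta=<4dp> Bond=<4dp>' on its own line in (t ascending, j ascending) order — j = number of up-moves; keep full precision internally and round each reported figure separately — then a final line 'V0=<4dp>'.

(0,0): Delta=1.5036 Bond=-62.5771
(1,0): Delta=1.6405 Bond=-73.6622
(1,1): Delta=1.3821 Bond=-51.5635
(2,0): Delta=1.4463 Bond=-65.0332
(2,1): Delta=1.8128 Bond=-91.0464
(2,2): Delta=1.0000 Bond=0.0000
(3,0): Delta=0.0000 Bond=0.0000
(3,1): Delta=2.7292 Bond=-160.7620
(3,2): Delta=1.0000 Bond=0.0000
(3,3): Delta=1.0000 Bond=0.0000
V0=59.2116

Under the risk-neutral measure, an up-move has probability p* = (R−d)/(u−d) = 0.4167 and values discount at R = 1.03.
Terminal values V(4,·): V(4,0)=0.0000, V(4,1)=0.0000, V(4,2)=95.7599, V(4,3)=151.1392, V(4,4)=238.5449
  t=3,j=0: stock 46.3147 → up 60.6723 (V=0.0000), down 38.4412 (V=0.0000). Price 0.0000; hedge Δ=0.0000, bond B=0.0000.
  t=3,j=1: stock 73.0992 → up 95.7599 (V=95.7599), down 60.6723 (V=0.0000). Price 38.7378; hedge Δ=2.7292, bond B=-160.7620.
  t=3,j=2: stock 115.3734 → up 151.1392 (V=151.1392), down 95.7599 (V=95.7599). Price 115.3734; hedge Δ=1.0000, bond B=0.0000.
  t=3,j=3: stock 182.0954 → up 238.5449 (V=238.5449), down 151.1392 (V=151.1392). Price 182.0954; hedge Δ=1.0000, bond B=0.0000.
  t=2,j=0: stock 55.8009 → up 73.0992 (V=38.7378), down 46.3147 (V=0.0000). Price 15.6706; hedge Δ=1.4463, bond B=-65.0332.
  t=2,j=1: stock 88.0713 → up 115.3734 (V=115.3734), down 73.0992 (V=38.7378). Price 68.6110; hedge Δ=1.8128, bond B=-91.0464.
  t=2,j=2: stock 139.0041 → up 182.0954 (V=182.0954), down 115.3734 (V=115.3734). Price 139.0041; hedge Δ=1.0000, bond B=0.0000.
  t=1,j=0: stock 67.2300 → up 88.0713 (V=68.6110), down 55.8009 (V=15.6706). Price 36.6302; hedge Δ=1.6405, bond B=-73.6622.
  t=1,j=1: stock 106.1100 → up 139.0041 (V=139.0041), down 88.0713 (V=68.6110). Price 95.0888; hedge Δ=1.3821, bond B=-51.5635.
  t=0,j=0: stock 81.0000 → up 106.1100 (V=95.0888), down 67.2300 (V=36.6302). Price 59.2116; hedge Δ=1.5036, bond B=-62.5771.
Self-financing check: at every node Δ·S+B equals the discounted successor values.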